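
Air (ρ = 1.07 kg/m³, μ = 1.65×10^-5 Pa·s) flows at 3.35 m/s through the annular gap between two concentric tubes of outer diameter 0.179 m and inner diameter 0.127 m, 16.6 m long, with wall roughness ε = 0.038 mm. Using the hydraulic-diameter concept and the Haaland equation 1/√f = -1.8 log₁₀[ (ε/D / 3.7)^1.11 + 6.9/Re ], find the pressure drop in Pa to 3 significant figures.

Hydraulic diameter D_h = 4A/P = D_o - D_i = 0.179 - 0.127 = 0.052 m.
Re = ρVD_h/μ = 1.07·3.35·0.052/1.65e-05 = 1.13e+04.
ε/D_h = 3.8e-05/0.052 = 0.000731; Haaland gives 1/√f = -1.8 log₁₀[7.73e-05+0.000611] = 5.692, so f = 0.03086.
ΔP = f(L/D_h)(ρV²/2) = 0.03086·16.6/0.052·6.004 = 59.15 Pa.

ΔP ≈ 59.2 Pa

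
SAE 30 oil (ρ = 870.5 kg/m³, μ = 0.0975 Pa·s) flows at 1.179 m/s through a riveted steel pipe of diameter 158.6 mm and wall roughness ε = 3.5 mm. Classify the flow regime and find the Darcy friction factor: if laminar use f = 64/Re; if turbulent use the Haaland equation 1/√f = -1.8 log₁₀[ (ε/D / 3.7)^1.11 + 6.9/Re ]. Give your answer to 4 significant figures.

Re = ρVD/μ = 870.5·1.179·0.1586/0.0975 = 1669.
Re < 2300 → laminar, so f = 64/Re = 0.03834 (roughness is irrelevant in laminar flow).

f ≈ 0.03834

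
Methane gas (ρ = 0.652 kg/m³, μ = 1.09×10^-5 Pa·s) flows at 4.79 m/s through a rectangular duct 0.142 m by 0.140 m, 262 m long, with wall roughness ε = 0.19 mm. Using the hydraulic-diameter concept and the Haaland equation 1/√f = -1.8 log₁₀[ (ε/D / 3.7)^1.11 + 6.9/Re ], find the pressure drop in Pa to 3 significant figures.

ΔP ≈ 352 Pa

Hydraulic diameter D_h = 4A/P = 4·(0.142·0.14)/(2·(0.142+0.14)) = 0.07952/0.564 = 0.141 m.
Re = ρVD_h/μ = 0.652·4.79·0.141/1.09e-05 = 4.04e+04.
ε/D_h = 0.00019/0.141 = 0.00135; Haaland gives 1/√f = -1.8 log₁₀[0.000152+0.000171] = 6.283, so f = 0.02533.
ΔP = f(L/D_h)(ρV²/2) = 0.02533·262/0.141·7.48 = 352.1 Pa.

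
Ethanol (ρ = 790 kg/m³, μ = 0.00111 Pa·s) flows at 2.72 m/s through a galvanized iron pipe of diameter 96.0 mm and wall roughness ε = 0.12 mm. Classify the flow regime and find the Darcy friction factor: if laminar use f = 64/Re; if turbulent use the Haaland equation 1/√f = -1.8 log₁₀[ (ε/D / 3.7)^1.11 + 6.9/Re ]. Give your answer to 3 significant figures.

Re = ρVD/μ = 790·2.72·0.096/0.00111 = 1.858e+05.
Re > 4000 → turbulent. ε/D = 0.00012/0.096 = 0.00125; Haaland: 1/√f = -1.8 log₁₀[0.00014 + 3.71e-05] = 6.752, so f = 0.02193.

f ≈ 0.0219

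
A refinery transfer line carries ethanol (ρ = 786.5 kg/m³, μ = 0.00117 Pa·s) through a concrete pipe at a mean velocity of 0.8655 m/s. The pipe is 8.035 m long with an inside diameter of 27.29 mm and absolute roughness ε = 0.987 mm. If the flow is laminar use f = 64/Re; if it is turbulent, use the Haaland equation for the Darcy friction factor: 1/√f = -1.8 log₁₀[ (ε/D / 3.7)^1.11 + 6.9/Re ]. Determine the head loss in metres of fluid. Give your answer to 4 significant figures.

Reynolds number Re = ρVD/μ = 786.5 · 0.8655 · 0.02729 / 0.00117 = 1.588e+04.
Re > 4000 → turbulent. Relative roughness ε/D = 0.000987/0.02729 = 0.0362. Haaland: 1/√f = -1.8 log₁₀[(0.0362/3.7)^1.11 + 6.9/1.588e+04] = -1.8 log₁₀[0.00588 + 0.000435] = 3.96, so f = 0.06377.
Darcy-Weisbach: ΔP = f(L/D)(ρV²/2) = 0.06377·(8.035/0.02729)·(786.5·0.8655²/2) = 0.06377·294.4·294.6 = 5531 Pa.
Head loss h_f = ΔP/(ρg) = 5531/(786.5·9.81) = 0.7169 m.

h_f ≈ 0.7169 m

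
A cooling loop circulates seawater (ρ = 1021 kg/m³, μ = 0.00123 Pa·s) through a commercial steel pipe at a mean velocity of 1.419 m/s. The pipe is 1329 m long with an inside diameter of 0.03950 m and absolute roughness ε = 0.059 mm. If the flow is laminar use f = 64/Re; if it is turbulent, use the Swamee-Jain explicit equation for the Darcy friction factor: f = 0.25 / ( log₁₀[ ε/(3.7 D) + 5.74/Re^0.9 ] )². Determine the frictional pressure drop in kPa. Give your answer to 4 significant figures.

Reynolds number Re = ρVD/μ = 1021 · 1.419 · 0.0395 / 0.00123 = 4.653e+04.
Re > 4000 → turbulent. Relative roughness ε/D = 5.9e-05/0.0395 = 0.00149. Swamee-Jain: f = 0.25/(log₁₀[0.00149/3.7 + 5.74/4.653e+04^0.9])² = 0.25/(log₁₀[0.000404 + 0.000361])² = 0.25/(-3.116)² = 0.02574.
Darcy-Weisbach: ΔP = f(L/D)(ρV²/2) = 0.02574·(1329/0.0395)·(1021·1.419²/2) = 0.02574·3.365e+04·1028 = 8.903e+05 Pa.
ΔP = 8.903e+05 Pa = 890.3 kPa.

ΔP ≈ 890.3 kPa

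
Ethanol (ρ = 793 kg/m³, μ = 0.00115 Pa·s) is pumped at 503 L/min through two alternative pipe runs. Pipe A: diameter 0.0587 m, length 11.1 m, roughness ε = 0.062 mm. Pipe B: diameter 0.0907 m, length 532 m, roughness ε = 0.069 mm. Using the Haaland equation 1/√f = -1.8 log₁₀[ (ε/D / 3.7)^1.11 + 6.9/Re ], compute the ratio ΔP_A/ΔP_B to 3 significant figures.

Pipe A: V = Q/A = 0.008383/0.002706 = 3.098 m/s; Re = 1.254e+05; ε/D = 0.00106; Haaland → f = 0.02176; ΔP_A = f(L/D)(ρV²/2) = 1.566e+04 Pa.
Pipe B: V = Q/A = 0.008383/0.006461 = 1.298 m/s; Re = 8.115e+04; ε/D = 0.000761; Haaland → f = 0.0216; ΔP_B = f(L/D)(ρV²/2) = 8.456e+04 Pa.
ΔP_A/ΔP_B = 1.566e+04/8.456e+04 = 0.185.

ΔP_A/ΔP_B ≈ 0.185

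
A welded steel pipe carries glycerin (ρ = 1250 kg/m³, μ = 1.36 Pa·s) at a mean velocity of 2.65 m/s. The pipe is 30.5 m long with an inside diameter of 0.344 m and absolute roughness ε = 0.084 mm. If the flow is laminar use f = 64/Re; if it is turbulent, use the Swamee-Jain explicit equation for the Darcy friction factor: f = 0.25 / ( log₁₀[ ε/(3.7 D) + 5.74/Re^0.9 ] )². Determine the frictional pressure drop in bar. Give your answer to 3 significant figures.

Reynolds number Re = ρVD/μ = 1250 · 2.65 · 0.344 / 1.36 = 837.9.
Re < 2300 → laminar flow, so f = 64/Re = 64/837.9 = 0.07638 (the turbulent correlation is not needed).
Darcy-Weisbach: ΔP = f(L/D)(ρV²/2) = 0.07638·(30.5/0.344)·(1250·2.65²/2) = 0.07638·88.66·4389 = 2.972e+04 Pa.
ΔP = 2.972e+04 Pa = 0.297 bar.

ΔP ≈ 0.297 bar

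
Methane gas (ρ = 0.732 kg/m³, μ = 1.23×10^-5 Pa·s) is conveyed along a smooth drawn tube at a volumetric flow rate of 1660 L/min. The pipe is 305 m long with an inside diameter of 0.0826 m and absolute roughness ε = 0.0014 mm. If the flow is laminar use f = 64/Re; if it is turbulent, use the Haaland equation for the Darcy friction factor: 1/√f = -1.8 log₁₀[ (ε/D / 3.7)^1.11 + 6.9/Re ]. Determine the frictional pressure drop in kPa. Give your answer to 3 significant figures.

ΔP ≈ 0.875 kPa

Q = 1660 L/min = 1660/60000 = 0.02767 m³/s.
Cross-sectional area A = πD²/4 = π(0.0826)²/4 = 0.005359 m²; mean velocity V = Q/A = 0.02767/0.005359 = 5.163 m/s.
Reynolds number Re = ρVD/μ = 0.732 · 5.163 · 0.0826 / 1.23e-05 = 2.538e+04.
Re > 4000 → turbulent. Relative roughness ε/D = 1.4e-06/0.0826 = 1.69e-05. Haaland: 1/√f = -1.8 log₁₀[(1.69e-05/3.7)^1.11 + 6.9/2.538e+04] = -1.8 log₁₀[1.18e-06 + 0.000272] = 6.415, so f = 0.0243.
Darcy-Weisbach: ΔP = f(L/D)(ρV²/2) = 0.0243·(305/0.0826)·(0.732·5.163²/2) = 0.0243·3692·9.757 = 875.5 Pa.
ΔP = 875.5 Pa = 0.875 kPa.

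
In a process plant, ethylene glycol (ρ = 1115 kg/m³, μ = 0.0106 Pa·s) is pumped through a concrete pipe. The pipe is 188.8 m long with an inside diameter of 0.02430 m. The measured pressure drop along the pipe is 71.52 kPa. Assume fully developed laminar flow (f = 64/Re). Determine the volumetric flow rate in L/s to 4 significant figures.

Q ≈ 0.3058 L/s

For laminar flow, f = 64/Re with Re = ρVD/μ, so Darcy-Weisbach reduces to ΔP = 32μLV/D². Solving for V: V = ΔP·D²/(32μL) = 7.152e+04·(0.0243)²/(32·0.0106·188.8) = 0.6595 m/s.
Check: Re = ρVD/μ = 1115·0.6595·0.0243/0.0106 = 1686 < 2300, so the laminar assumption holds.
Q = V·A = 0.6595·(π/4·0.0243²) = 0.0003058 m³/s = 0.3058 L/s.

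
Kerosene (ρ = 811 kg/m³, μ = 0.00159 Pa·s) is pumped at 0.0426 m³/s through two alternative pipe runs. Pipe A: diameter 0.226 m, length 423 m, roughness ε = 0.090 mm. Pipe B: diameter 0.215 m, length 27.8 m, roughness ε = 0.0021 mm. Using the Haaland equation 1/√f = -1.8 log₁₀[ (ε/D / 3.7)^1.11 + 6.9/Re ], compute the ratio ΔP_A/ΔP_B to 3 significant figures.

ΔP_A/ΔP_B ≈ 13.4

Pipe A: V = Q/A = 0.0426/0.04011 = 1.062 m/s; Re = 1.224e+05; ε/D = 0.000398; Haaland → f = 0.01911; ΔP_A = f(L/D)(ρV²/2) = 1.636e+04 Pa.
Pipe B: V = Q/A = 0.0426/0.03631 = 1.173 m/s; Re = 1.287e+05; ε/D = 9.77e-06; Haaland → f = 0.01696; ΔP_B = f(L/D)(ρV²/2) = 1225 Pa.
ΔP_A/ΔP_B = 1.636e+04/1225 = 13.4.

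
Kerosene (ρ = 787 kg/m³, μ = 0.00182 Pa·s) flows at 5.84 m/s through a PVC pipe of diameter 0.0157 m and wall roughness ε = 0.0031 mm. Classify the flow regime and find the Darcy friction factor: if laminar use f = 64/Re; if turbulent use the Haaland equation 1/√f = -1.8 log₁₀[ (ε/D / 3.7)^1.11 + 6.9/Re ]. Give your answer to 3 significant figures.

f ≈ 0.0223

Re = ρVD/μ = 787·5.84·0.0157/0.00182 = 3.965e+04.
Re > 4000 → turbulent. ε/D = 3.1e-06/0.0157 = 0.000197; Haaland: 1/√f = -1.8 log₁₀[1.81e-05 + 0.000174] = 6.69, so f = 0.02235.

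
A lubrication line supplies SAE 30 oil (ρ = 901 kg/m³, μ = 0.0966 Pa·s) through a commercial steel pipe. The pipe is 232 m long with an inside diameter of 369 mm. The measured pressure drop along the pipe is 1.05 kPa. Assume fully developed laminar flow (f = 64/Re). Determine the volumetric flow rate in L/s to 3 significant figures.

For laminar flow, f = 64/Re with Re = ρVD/μ, so Darcy-Weisbach reduces to ΔP = 32μLV/D². Solving for V: V = ΔP·D²/(32μL) = 1050·(0.369)²/(32·0.0966·232) = 0.1994 m/s.
Check: Re = ρVD/μ = 901·0.1994·0.369/0.0966 = 686.1 < 2300, so the laminar assumption holds.
Q = V·A = 0.1994·(π/4·0.369²) = 0.02132 m³/s = 21.3 L/s.

Q ≈ 21.3 L/s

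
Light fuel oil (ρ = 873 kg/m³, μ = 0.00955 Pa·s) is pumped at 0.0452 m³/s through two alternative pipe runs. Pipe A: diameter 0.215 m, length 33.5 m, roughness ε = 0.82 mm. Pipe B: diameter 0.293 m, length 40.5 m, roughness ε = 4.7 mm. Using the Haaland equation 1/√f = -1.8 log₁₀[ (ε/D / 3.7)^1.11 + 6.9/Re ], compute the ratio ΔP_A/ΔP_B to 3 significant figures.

ΔP_A/ΔP_B ≈ 2.62

Pipe A: V = Q/A = 0.0452/0.03631 = 1.245 m/s; Re = 2.447e+04; ε/D = 0.00381; Haaland → f = 0.03179; ΔP_A = f(L/D)(ρV²/2) = 3351 Pa.
Pipe B: V = Q/A = 0.0452/0.06743 = 0.6704 m/s; Re = 1.796e+04; ε/D = 0.016; Haaland → f = 0.04717; ΔP_B = f(L/D)(ρV²/2) = 1279 Pa.
ΔP_A/ΔP_B = 3351/1279 = 2.62.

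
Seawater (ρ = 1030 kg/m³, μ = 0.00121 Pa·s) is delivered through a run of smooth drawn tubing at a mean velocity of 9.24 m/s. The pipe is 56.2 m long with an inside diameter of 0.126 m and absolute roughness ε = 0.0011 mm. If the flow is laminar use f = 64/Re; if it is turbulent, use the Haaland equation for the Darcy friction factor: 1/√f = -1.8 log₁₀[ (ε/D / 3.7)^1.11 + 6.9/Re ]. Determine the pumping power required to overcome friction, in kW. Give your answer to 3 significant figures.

Reynolds number Re = ρVD/μ = 1030 · 9.24 · 0.126 / 0.00121 = 9.91e+05.
Re > 4000 → turbulent. Relative roughness ε/D = 1.1e-06/0.126 = 8.73e-06. Haaland: 1/√f = -1.8 log₁₀[(8.73e-06/3.7)^1.11 + 6.9/9.91e+05] = -1.8 log₁₀[5.67e-07 + 6.96e-06] = 9.222, so f = 0.01176.
Darcy-Weisbach: ΔP = f(L/D)(ρV²/2) = 0.01176·(56.2/0.126)·(1030·9.24²/2) = 0.01176·446·4.397e+04 = 2.306e+05 Pa.
Q = V·A = 9.24·0.01247 = 0.1152 m³/s.
Pumping power P = QΔP = 0.1152·2.306e+05 = 26570 W = 26.6 kW.

P ≈ 26.6 kW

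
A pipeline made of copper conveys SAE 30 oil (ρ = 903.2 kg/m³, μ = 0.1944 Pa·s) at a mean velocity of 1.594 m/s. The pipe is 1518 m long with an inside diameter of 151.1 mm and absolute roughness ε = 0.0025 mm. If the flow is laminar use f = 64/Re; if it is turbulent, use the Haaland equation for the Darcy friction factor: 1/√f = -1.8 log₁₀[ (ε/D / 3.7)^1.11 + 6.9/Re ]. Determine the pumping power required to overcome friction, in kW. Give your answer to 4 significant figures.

Reynolds number Re = ρVD/μ = 903.2 · 1.594 · 0.1511 / 0.194 = 1119.
Re < 2300 → laminar flow, so f = 64/Re = 64/1119 = 0.05719 (the turbulent correlation is not needed).
Darcy-Weisbach: ΔP = f(L/D)(ρV²/2) = 0.05719·(1518/0.1511)·(903.2·1.594²/2) = 0.05719·1.005e+04·1147 = 6.593e+05 Pa.
Q = V·A = 1.594·0.01793 = 0.02858 m³/s.
Pumping power P = QΔP = 0.02858·6.593e+05 = 18844 W = 18.84 kW.

P ≈ 18.84 kW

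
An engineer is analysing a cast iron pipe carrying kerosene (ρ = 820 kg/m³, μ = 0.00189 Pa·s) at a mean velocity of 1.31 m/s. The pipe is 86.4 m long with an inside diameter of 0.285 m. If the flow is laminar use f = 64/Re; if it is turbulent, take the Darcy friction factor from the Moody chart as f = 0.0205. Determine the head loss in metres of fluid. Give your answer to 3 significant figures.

h_f ≈ 0.544 m

Reynolds number Re = ρVD/μ = 820 · 1.31 · 0.285 / 0.00189 = 1.62e+05.
Re > 4000 → turbulent; use the Moody-chart value f = 0.0205.
Darcy-Weisbach: ΔP = f(L/D)(ρV²/2) = 0.0205·(86.4/0.285)·(820·1.31²/2) = 0.0205·303.2·703.6 = 4373 Pa.
Head loss h_f = ΔP/(ρg) = 4373/(820·9.81) = 0.544 m.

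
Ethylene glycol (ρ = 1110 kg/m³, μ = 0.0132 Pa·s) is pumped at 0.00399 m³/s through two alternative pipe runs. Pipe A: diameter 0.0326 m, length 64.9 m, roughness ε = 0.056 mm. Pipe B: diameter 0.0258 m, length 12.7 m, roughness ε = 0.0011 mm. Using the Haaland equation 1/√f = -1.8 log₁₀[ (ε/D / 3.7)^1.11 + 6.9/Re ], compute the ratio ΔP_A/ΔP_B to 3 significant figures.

Pipe A: V = Q/A = 0.00399/0.0008347 = 4.78 m/s; Re = 1.31e+04; ε/D = 0.00172; Haaland → f = 0.03132; ΔP_A = f(L/D)(ρV²/2) = 7.908e+05 Pa.
Pipe B: V = Q/A = 0.00399/0.0005228 = 7.632 m/s; Re = 1.656e+04; ε/D = 4.26e-05; Haaland → f = 0.02707; ΔP_B = f(L/D)(ρV²/2) = 4.307e+05 Pa.
ΔP_A/ΔP_B = 7.908e+05/4.307e+05 = 1.84.

ΔP_A/ΔP_B ≈ 1.84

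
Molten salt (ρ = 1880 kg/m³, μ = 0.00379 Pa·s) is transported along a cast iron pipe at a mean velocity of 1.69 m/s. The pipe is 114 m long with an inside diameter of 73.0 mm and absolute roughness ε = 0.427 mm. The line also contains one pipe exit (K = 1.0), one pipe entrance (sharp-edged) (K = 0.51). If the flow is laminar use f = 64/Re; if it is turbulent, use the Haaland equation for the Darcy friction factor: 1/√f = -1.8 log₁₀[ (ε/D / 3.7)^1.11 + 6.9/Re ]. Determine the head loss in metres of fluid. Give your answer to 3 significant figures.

Reynolds number Re = ρVD/μ = 1880 · 1.69 · 0.073 / 0.00379 = 6.12e+04.
Re > 4000 → turbulent. Relative roughness ε/D = 0.000427/0.073 = 0.00585. Haaland: 1/√f = -1.8 log₁₀[(0.00585/3.7)^1.11 + 6.9/6.12e+04] = -1.8 log₁₀[0.000778 + 0.000113] = 5.491, so f = 0.03317.
Total minor-loss coefficient ΣK = 1·1 + 1·0.51 = 1.51.
ΔP = [f·L/D + ΣK]·(ρV²/2) = [0.03317·114/0.073 + 1.51]·(1880·1.69²/2) = [51.8 + 1.51]·2685 = 1.431e+05 Pa.
Head loss h_f = ΔP/(ρg) = 1.431e+05/(1880·9.81) = 7.76 m.

h_f ≈ 7.76 m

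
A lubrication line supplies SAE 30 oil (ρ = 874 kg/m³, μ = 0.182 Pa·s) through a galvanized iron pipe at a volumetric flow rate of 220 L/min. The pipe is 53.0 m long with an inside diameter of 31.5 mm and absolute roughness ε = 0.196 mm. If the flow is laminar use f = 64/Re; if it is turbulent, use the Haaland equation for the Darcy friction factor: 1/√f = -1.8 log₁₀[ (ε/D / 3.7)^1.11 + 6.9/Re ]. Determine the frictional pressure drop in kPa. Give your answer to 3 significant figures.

Q = 220 L/min = 220/60000 = 0.003667 m³/s.
Cross-sectional area A = πD²/4 = π(0.0315)²/4 = 0.0007793 m²; mean velocity V = Q/A = 0.003667/0.0007793 = 4.705 m/s.
Reynolds number Re = ρVD/μ = 874 · 4.705 · 0.0315 / 0.182 = 711.7.
Re < 2300 → laminar flow, so f = 64/Re = 64/711.7 = 0.08992 (the turbulent correlation is not needed).
Darcy-Weisbach: ΔP = f(L/D)(ρV²/2) = 0.08992·(53/0.0315)·(874·4.705²/2) = 0.08992·1683·9674 = 1.464e+06 Pa.
ΔP = 1.464e+06 Pa = 1460 kPa.

ΔP ≈ 1460 kPa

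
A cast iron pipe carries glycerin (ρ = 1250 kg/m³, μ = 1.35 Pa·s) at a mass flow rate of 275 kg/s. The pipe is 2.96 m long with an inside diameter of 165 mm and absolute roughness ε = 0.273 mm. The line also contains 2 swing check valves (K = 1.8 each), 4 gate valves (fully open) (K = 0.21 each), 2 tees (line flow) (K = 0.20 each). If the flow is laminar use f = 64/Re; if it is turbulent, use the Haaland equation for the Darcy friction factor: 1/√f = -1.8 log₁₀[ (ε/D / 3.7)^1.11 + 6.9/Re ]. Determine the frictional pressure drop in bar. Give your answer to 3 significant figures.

A = πD²/4 = π(0.165)²/4 = 0.02138 m²; mean velocity V = ṁ/(ρA) = 275/(1250 · 0.02138) = 10.29 m/s.
Reynolds number Re = ρVD/μ = 1250 · 10.29 · 0.165 / 1.35 = 1572.
Re < 2300 → laminar flow, so f = 64/Re = 64/1572 = 0.04072 (the turbulent correlation is not needed).
Total minor-loss coefficient ΣK = 2·1.8 + 4·0.21 + 2·0.2 = 4.84.
ΔP = [f·L/D + ΣK]·(ρV²/2) = [0.04072·2.96/0.165 + 4.84]·(1250·10.29²/2) = [0.7304 + 4.84]·6.616e+04 = 3.686e+05 Pa.
ΔP = 3.686e+05 Pa = 3.69 bar.

ΔP ≈ 3.69 bar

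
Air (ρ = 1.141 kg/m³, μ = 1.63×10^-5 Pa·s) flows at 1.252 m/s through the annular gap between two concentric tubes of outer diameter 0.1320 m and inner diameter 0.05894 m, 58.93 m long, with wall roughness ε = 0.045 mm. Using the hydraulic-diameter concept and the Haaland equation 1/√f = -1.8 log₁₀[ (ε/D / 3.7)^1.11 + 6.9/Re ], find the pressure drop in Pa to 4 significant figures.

Hydraulic diameter D_h = 4A/P = D_o - D_i = 0.132 - 0.05894 = 0.07306 m.
Re = ρVD_h/μ = 1.141·1.252·0.07306/1.63e-05 = 6403.
ε/D_h = 4.5e-05/0.07306 = 0.000616; Haaland gives 1/√f = -1.8 log₁₀[6.39e-05+0.00108] = 5.297, so f = 0.03565.
ΔP = f(L/D_h)(ρV²/2) = 0.03565·58.93/0.07306·0.8943 = 25.71 Pa.

ΔP ≈ 25.71 Pa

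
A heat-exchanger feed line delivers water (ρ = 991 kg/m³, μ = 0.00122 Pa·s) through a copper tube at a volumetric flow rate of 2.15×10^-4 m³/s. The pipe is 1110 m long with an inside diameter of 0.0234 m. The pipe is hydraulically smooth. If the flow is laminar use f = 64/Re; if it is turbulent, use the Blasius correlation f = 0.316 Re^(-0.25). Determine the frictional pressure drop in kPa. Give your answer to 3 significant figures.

Cross-sectional area A = πD²/4 = π(0.0234)²/4 = 0.0004301 m²; mean velocity V = Q/A = 0.000215/0.0004301 = 0.4999 m/s.
Reynolds number Re = ρVD/μ = 991 · 0.4999 · 0.0234 / 0.00122 = 9503.
Re > 4000 → turbulent. Smooth-pipe (Blasius): f = 0.316 Re^(-0.25) = 0.316/(9503)^0.25 = 0.03201.
Darcy-Weisbach: ΔP = f(L/D)(ρV²/2) = 0.03201·(1110/0.0234)·(991·0.4999²/2) = 0.03201·4.744e+04·123.8 = 1.88e+05 Pa.
ΔP = 1.88e+05 Pa = 188 kPa.

ΔP ≈ 188 kPa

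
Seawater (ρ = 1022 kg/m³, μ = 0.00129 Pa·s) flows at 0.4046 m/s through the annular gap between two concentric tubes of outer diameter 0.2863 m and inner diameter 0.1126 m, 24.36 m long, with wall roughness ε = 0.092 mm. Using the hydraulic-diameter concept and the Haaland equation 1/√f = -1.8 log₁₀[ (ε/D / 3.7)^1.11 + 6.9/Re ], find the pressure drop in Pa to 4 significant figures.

ΔP ≈ 257.5 Pa

Hydraulic diameter D_h = 4A/P = D_o - D_i = 0.2863 - 0.1126 = 0.1737 m.
Re = ρVD_h/μ = 1022·0.4046·0.1737/0.00129 = 5.568e+04.
ε/D_h = 9.2e-05/0.1737 = 0.00053; Haaland gives 1/√f = -1.8 log₁₀[5.41e-05+0.000124] = 6.749, so f = 0.02195.
ΔP = f(L/D_h)(ρV²/2) = 0.02195·24.36/0.1737·83.65 = 257.5 Pa.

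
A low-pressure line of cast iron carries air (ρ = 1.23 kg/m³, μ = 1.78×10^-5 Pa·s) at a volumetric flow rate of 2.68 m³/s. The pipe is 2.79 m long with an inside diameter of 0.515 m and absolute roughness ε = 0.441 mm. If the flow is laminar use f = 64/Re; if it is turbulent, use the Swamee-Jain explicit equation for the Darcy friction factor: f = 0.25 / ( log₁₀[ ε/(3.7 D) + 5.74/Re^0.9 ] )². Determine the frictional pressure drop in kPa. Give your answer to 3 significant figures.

ΔP ≈ 0.0109 kPa

Cross-sectional area A = πD²/4 = π(0.515)²/4 = 0.2083 m²; mean velocity V = Q/A = 2.68/0.2083 = 12.87 m/s.
Reynolds number Re = ρVD/μ = 1.23 · 12.87 · 0.515 / 1.78e-05 = 4.578e+05.
Re > 4000 → turbulent. Relative roughness ε/D = 0.000441/0.515 = 0.000856. Swamee-Jain: f = 0.25/(log₁₀[0.000856/3.7 + 5.74/4.578e+05^0.9])² = 0.25/(log₁₀[0.000231 + 4.62e-05])² = 0.25/(-3.557)² = 0.01976.
Darcy-Weisbach: ΔP = f(L/D)(ρV²/2) = 0.01976·(2.79/0.515)·(1.23·12.87²/2) = 0.01976·5.417·101.8 = 10.9 Pa.
ΔP = 10.9 Pa = 0.0109 kPa.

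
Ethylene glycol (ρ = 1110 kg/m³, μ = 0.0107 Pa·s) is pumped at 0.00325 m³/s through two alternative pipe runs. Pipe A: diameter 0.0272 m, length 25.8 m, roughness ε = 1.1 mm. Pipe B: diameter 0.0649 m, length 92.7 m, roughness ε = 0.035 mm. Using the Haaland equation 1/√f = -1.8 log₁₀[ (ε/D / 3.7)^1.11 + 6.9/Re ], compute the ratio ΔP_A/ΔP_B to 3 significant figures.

ΔP_A/ΔP_B ≈ 40.8

Pipe A: V = Q/A = 0.00325/0.0005811 = 5.593 m/s; Re = 1.578e+04; ε/D = 0.0404; Haaland → f = 0.0668; ΔP_A = f(L/D)(ρV²/2) = 1.1e+06 Pa.
Pipe B: V = Q/A = 0.00325/0.003308 = 0.9824 m/s; Re = 6614; ε/D = 0.000539; Haaland → f = 0.03524; ΔP_B = f(L/D)(ρV²/2) = 2.697e+04 Pa.
ΔP_A/ΔP_B = 1.1e+06/2.697e+04 = 40.8.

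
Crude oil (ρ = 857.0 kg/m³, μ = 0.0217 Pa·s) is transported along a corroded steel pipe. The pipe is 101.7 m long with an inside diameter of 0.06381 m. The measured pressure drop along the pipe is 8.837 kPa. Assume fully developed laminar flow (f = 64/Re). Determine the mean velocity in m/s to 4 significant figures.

For laminar flow, f = 64/Re with Re = ρVD/μ, so Darcy-Weisbach reduces to ΔP = 32μLV/D². Solving for V: V = ΔP·D²/(32μL) = 8837·(0.06381)²/(32·0.0217·101.7) = 0.5095 m/s.
Check: Re = ρVD/μ = 857·0.5095·0.06381/0.0217 = 1284 < 2300, so the laminar assumption holds.

V ≈ 0.5095 m/s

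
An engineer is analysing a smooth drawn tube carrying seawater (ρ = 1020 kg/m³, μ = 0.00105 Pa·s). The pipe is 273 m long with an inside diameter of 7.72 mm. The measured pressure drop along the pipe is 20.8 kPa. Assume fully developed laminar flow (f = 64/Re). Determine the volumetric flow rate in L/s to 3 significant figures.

Q ≈ 0.00633 L/s

For laminar flow, f = 64/Re with Re = ρVD/μ, so Darcy-Weisbach reduces to ΔP = 32μLV/D². Solving for V: V = ΔP·D²/(32μL) = 2.08e+04·(0.00772)²/(32·0.00105·273) = 0.1351 m/s.
Check: Re = ρVD/μ = 1020·0.1351·0.00772/0.00105 = 1014 < 2300, so the laminar assumption holds.
Q = V·A = 0.1351·(π/4·0.00772²) = 6.326e-06 m³/s = 0.00633 L/s.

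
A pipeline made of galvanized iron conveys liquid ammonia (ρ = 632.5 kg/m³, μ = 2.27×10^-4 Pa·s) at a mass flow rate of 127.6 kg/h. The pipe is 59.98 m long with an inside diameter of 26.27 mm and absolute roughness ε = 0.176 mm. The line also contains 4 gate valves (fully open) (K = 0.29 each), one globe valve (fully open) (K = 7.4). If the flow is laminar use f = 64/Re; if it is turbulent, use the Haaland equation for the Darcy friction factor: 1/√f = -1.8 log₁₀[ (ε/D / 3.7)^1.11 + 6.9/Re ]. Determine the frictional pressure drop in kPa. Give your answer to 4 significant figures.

ΔP ≈ 0.3460 kPa

ṁ = 127.6 kg/h = 127.6/3600 = 0.03544 kg/s.
A = πD²/4 = π(0.02627)²/4 = 0.000542 m²; mean velocity V = ṁ/(ρA) = 0.03544/(632.5 · 0.000542) = 0.1034 m/s.
Reynolds number Re = ρVD/μ = 632.5 · 0.1034 · 0.02627 / 0.000227 = 7568.
Re > 4000 → turbulent. Relative roughness ε/D = 0.000176/0.02627 = 0.0067. Haaland: 1/√f = -1.8 log₁₀[(0.0067/3.7)^1.11 + 6.9/7568] = -1.8 log₁₀[0.000904 + 0.000912] = 4.934, so f = 0.04108.
Total minor-loss coefficient ΣK = 4·0.29 + 1·7.4 = 8.56.
ΔP = [f·L/D + ΣK]·(ρV²/2) = [0.04108·59.98/0.02627 + 8.56]·(632.5·0.1034²/2) = [93.8 + 8.56]·3.381 = 346 Pa.
ΔP = 346 Pa = 0.3460 kPa.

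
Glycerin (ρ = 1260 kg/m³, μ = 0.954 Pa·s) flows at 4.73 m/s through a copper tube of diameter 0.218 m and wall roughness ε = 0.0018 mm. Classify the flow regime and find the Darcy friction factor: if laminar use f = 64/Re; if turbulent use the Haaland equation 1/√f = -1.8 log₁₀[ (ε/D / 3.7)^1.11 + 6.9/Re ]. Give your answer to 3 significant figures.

Re = ρVD/μ = 1260·4.73·0.218/0.954 = 1362.
Re < 2300 → laminar, so f = 64/Re = 0.04699 (roughness is irrelevant in laminar flow).

f ≈ 0.0470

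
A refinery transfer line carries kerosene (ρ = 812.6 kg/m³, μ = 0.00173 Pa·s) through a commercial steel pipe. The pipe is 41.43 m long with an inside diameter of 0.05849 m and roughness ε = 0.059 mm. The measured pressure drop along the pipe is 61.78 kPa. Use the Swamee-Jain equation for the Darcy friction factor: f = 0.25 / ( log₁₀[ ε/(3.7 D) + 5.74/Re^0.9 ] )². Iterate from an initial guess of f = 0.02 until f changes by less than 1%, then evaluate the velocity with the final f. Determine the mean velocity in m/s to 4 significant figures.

V ≈ 3.072 m/s

Rearranging Darcy-Weisbach: V = √(2·ΔP·D/(f·L·ρ)). With ε/D = 5.9e-05/0.05849 = 0.00101, iterate starting from f = 0.02:
  f = 0.02 → V = √(2·6.178e+04·0.05849/(0.02·41.43·812.6)) = 3.276 m/s; Re = ρVD/μ = 9.001e+04; f → 0.0226
  f = 0.0226 → V = 3.082 m/s; Re = 8.467e+04; f → 0.02274
Converged (Δf/f < 1%). With the final f = 0.02274: V = √(2·6.178e+04·0.05849/(0.02274·41.43·812.6)) = 3.072 m/s.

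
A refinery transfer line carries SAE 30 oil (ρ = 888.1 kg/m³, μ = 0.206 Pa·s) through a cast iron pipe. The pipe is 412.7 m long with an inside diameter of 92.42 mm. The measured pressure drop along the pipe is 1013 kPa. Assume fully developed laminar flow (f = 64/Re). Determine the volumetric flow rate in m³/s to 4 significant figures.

For laminar flow, f = 64/Re with Re = ρVD/μ, so Darcy-Weisbach reduces to ΔP = 32μLV/D². Solving for V: V = ΔP·D²/(32μL) = 1.013e+06·(0.09242)²/(32·0.206·412.7) = 3.18 m/s.
Check: Re = ρVD/μ = 888.1·3.18·0.09242/0.206 = 1267 < 2300, so the laminar assumption holds.
Q = V·A = 3.18·(π/4·0.09242²) = 0.02134 m³/s = 0.02134 m³/s.

Q ≈ 0.02134 m³/s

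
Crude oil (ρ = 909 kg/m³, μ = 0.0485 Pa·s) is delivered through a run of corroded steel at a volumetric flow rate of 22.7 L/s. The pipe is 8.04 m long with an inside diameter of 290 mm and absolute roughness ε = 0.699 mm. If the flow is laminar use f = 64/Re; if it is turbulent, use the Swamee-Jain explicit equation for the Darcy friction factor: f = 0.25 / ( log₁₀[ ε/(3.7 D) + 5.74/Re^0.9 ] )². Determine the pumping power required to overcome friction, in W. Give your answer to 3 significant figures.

Q = 22.7 L/s = 22.7/1000 = 0.0227 m³/s.
Cross-sectional area A = πD²/4 = π(0.29)²/4 = 0.06605 m²; mean velocity V = Q/A = 0.0227/0.06605 = 0.3437 m/s.
Reynolds number Re = ρVD/μ = 909 · 0.3437 · 0.29 / 0.0485 = 1868.
Re < 2300 → laminar flow, so f = 64/Re = 64/1868 = 0.03426 (the turbulent correlation is not needed).
Darcy-Weisbach: ΔP = f(L/D)(ρV²/2) = 0.03426·(8.04/0.29)·(909·0.3437²/2) = 0.03426·27.72·53.68 = 50.99 Pa.
Pumping power P = QΔP = 0.0227·50.99 = 1.157 W = 1.16 W.

P ≈ 1.16 W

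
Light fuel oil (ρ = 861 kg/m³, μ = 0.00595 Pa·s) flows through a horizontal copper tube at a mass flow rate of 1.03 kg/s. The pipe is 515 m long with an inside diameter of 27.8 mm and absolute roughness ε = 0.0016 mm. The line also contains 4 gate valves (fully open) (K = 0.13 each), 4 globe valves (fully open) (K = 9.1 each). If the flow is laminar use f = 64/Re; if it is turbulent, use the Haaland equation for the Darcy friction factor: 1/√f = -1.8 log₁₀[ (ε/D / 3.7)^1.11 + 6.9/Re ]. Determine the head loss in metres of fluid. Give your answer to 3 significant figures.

h_f ≈ 128 m

A = πD²/4 = π(0.0278)²/4 = 0.000607 m²; mean velocity V = ṁ/(ρA) = 1.03/(861 · 0.000607) = 1.971 m/s.
Reynolds number Re = ρVD/μ = 861 · 1.971 · 0.0278 / 0.00595 = 7928.
Re > 4000 → turbulent. Relative roughness ε/D = 1.6e-06/0.0278 = 5.76e-05. Haaland: 1/√f = -1.8 log₁₀[(5.76e-05/3.7)^1.11 + 6.9/7928] = -1.8 log₁₀[4.6e-06 + 0.00087] = 5.504, so f = 0.033.
Total minor-loss coefficient ΣK = 4·0.13 + 4·9.1 = 36.9.
ΔP = [f·L/D + ΣK]·(ρV²/2) = [0.033·515/0.0278 + 36.9]·(861·1.971²/2) = [611.4 + 36.9]·1672 = 1.084e+06 Pa.
Head loss h_f = ΔP/(ρg) = 1.084e+06/(861·9.81) = 128 m.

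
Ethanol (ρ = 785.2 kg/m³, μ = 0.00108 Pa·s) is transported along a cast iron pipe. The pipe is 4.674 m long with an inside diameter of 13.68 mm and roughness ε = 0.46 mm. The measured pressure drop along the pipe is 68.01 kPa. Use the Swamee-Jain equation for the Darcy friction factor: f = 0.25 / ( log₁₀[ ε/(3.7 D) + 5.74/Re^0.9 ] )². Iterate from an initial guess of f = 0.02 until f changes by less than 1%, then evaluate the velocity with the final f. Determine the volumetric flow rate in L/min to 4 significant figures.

Rearranging Darcy-Weisbach: V = √(2·ΔP·D/(f·L·ρ)). With ε/D = 0.00046/0.01368 = 0.0336, iterate starting from f = 0.02:
  f = 0.02 → V = √(2·6.801e+04·0.01368/(0.02·4.674·785.2)) = 5.035 m/s; Re = ρVD/μ = 5.008e+04; f → 0.06093
  f = 0.06093 → V = 2.885 m/s; Re = 2.869e+04; f → 0.06153
Converged (Δf/f < 1%). With the final f = 0.06153: V = √(2·6.801e+04·0.01368/(0.06153·4.674·785.2)) = 2.87 m/s.
Q = V·A = 2.87·(π/4·0.01368²) = 0.0004219 m³/s = 25.31 L/min.

Q ≈ 25.31 L/min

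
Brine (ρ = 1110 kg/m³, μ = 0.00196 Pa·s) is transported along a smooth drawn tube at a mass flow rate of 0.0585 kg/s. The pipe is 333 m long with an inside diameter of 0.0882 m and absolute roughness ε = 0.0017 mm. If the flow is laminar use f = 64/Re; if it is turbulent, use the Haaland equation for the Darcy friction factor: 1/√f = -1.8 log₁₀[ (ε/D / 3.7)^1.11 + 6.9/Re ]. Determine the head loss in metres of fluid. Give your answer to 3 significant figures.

h_f ≈ 0.00213 m

A = πD²/4 = π(0.0882)²/4 = 0.00611 m²; mean velocity V = ṁ/(ρA) = 0.0585/(1110 · 0.00611) = 0.008626 m/s.
Reynolds number Re = ρVD/μ = 1110 · 0.008626 · 0.0882 / 0.00196 = 430.9.
Re < 2300 → laminar flow, so f = 64/Re = 64/430.9 = 0.1485 (the turbulent correlation is not needed).
Darcy-Weisbach: ΔP = f(L/D)(ρV²/2) = 0.1485·(333/0.0882)·(1110·0.008626²/2) = 0.1485·3776·0.0413 = 23.16 Pa.
Head loss h_f = ΔP/(ρg) = 23.16/(1110·9.81) = 0.00213 m.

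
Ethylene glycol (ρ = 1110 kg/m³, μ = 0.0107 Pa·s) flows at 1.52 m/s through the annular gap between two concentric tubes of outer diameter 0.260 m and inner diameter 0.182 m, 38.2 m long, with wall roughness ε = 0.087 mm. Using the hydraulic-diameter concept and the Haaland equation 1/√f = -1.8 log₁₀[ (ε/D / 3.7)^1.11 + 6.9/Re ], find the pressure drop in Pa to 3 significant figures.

ΔP ≈ 19400 Pa

Hydraulic diameter D_h = 4A/P = D_o - D_i = 0.26 - 0.182 = 0.078 m.
Re = ρVD_h/μ = 1110·1.52·0.078/0.0107 = 1.23e+04.
ε/D_h = 8.7e-05/0.078 = 0.00112; Haaland gives 1/√f = -1.8 log₁₀[0.000124+0.000561] = 5.696, so f = 0.03082.
ΔP = f(L/D_h)(ρV²/2) = 0.03082·38.2/0.078·1282 = 1.935e+04 Pa.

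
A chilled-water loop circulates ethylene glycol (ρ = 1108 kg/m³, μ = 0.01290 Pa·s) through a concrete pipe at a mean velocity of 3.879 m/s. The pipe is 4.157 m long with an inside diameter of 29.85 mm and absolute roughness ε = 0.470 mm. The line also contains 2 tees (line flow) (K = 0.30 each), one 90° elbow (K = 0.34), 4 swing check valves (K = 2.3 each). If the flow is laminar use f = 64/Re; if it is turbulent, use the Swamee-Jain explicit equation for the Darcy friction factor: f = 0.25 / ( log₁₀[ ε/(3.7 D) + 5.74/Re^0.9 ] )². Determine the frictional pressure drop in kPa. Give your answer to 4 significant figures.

ΔP ≈ 142.2 kPa

Reynolds number Re = ρVD/μ = 1108 · 3.879 · 0.02985 / 0.0129 = 9945.
Re > 4000 → turbulent. Relative roughness ε/D = 0.00047/0.02985 = 0.0157. Swamee-Jain: f = 0.25/(log₁₀[0.0157/3.7 + 5.74/9945^0.9])² = 0.25/(log₁₀[0.00426 + 0.00145])² = 0.25/(-2.244)² = 0.04966.
Total minor-loss coefficient ΣK = 2·0.3 + 1·0.34 + 4·2.3 = 10.1.
ΔP = [f·L/D + ΣK]·(ρV²/2) = [0.04966·4.157/0.02985 + 10.1]·(1108·3.879²/2) = [6.915 + 10.1]·8336 = 1.422e+05 Pa.
ΔP = 1.422e+05 Pa = 142.2 kPa.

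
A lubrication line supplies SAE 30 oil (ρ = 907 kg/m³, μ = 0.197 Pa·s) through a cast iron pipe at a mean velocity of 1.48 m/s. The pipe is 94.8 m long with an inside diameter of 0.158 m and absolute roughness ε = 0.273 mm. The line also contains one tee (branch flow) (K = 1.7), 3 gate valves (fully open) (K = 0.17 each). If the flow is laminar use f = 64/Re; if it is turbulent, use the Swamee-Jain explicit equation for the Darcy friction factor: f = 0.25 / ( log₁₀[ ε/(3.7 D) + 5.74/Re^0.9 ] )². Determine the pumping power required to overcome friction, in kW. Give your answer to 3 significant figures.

Reynolds number Re = ρVD/μ = 907 · 1.48 · 0.158 / 0.197 = 1077.
Re < 2300 → laminar flow, so f = 64/Re = 64/1077 = 0.05945 (the turbulent correlation is not needed).
Total minor-loss coefficient ΣK = 1·1.7 + 3·0.17 = 2.21.
ΔP = [f·L/D + ΣK]·(ρV²/2) = [0.05945·94.8/0.158 + 2.21]·(907·1.48²/2) = [35.67 + 2.21]·993.3 = 3.763e+04 Pa.
Q = V·A = 1.48·0.01961 = 0.02902 m³/s.
Pumping power P = QΔP = 0.02902·3.763e+04 = 1092 W = 1.09 kW.

P ≈ 1.09 kW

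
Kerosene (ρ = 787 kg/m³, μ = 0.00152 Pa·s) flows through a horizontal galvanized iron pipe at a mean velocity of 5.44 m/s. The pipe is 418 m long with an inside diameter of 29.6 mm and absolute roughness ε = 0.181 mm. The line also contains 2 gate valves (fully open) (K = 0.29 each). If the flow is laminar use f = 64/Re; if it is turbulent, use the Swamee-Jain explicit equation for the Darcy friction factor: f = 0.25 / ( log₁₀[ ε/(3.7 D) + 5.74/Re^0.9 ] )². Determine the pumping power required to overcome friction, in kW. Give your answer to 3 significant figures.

Reynolds number Re = ρVD/μ = 787 · 5.44 · 0.0296 / 0.00152 = 8.337e+04.
Re > 4000 → turbulent. Relative roughness ε/D = 0.000181/0.0296 = 0.00611. Swamee-Jain: f = 0.25/(log₁₀[0.00611/3.7 + 5.74/8.337e+04^0.9])² = 0.25/(log₁₀[0.00165 + 0.000214])² = 0.25/(-2.729)² = 0.03357.
Total minor-loss coefficient ΣK = 2·0.29 = 0.58.
ΔP = [f·L/D + ΣK]·(ρV²/2) = [0.03357·418/0.0296 + 0.58]·(787·5.44²/2) = [474 + 0.58]·1.165e+04 = 5.527e+06 Pa.
Q = V·A = 5.44·0.0006881 = 0.003743 m³/s.
Pumping power P = QΔP = 0.003743·5.527e+06 = 20690 W = 20.7 kW.

P ≈ 20.7 kW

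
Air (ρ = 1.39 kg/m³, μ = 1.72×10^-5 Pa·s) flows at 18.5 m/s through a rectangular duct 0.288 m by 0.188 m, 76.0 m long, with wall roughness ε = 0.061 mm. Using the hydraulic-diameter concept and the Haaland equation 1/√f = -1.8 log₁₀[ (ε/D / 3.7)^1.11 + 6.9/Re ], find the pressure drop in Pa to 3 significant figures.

ΔP ≈ 1300 Pa

Hydraulic diameter D_h = 4A/P = 4·(0.288·0.188)/(2·(0.288+0.188)) = 0.2166/0.952 = 0.2275 m.
Re = ρVD_h/μ = 1.39·18.5·0.2275/1.72e-05 = 3.401e+05.
ε/D_h = 6.1e-05/0.2275 = 0.000268; Haaland gives 1/√f = -1.8 log₁₀[2.54e-05+2.03e-05] = 7.812, so f = 0.01638.
ΔP = f(L/D_h)(ρV²/2) = 0.01638·76/0.2275·237.9 = 1302 Pa.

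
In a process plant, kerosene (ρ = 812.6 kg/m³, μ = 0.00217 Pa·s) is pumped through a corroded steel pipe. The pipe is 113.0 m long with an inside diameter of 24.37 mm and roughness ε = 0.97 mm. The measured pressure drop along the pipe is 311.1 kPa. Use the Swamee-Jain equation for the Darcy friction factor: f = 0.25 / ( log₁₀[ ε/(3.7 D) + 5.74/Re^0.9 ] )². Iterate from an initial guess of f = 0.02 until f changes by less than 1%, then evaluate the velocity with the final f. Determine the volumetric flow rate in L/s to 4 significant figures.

Rearranging Darcy-Weisbach: V = √(2·ΔP·D/(f·L·ρ)). With ε/D = 0.00097/0.02437 = 0.0398, iterate starting from f = 0.02:
  f = 0.02 → V = √(2·3.111e+05·0.02437/(0.02·113·812.6)) = 2.873 m/s; Re = ρVD/μ = 2.622e+04; f → 0.06612
  f = 0.06612 → V = 1.58 m/s; Re = 1.442e+04; f → 0.06723
  f = 0.06723 → V = 1.567 m/s; Re = 1.43e+04; f → 0.06725
Converged (Δf/f < 1%). With the final f = 0.06725: V = √(2·3.111e+05·0.02437/(0.06725·113·812.6)) = 1.567 m/s.
Q = V·A = 1.567·(π/4·0.02437²) = 0.0007309 m³/s = 0.7309 L/s.

Q ≈ 0.7309 L/s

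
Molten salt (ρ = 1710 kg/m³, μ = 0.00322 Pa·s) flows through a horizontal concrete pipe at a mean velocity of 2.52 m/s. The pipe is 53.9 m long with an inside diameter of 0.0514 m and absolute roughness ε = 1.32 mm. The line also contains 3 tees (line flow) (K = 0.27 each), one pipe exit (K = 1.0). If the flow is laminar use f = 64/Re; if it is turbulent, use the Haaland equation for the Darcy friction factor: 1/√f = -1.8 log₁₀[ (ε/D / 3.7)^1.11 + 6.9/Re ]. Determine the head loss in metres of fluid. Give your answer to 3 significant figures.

h_f ≈ 19.0 m

Reynolds number Re = ρVD/μ = 1710 · 2.52 · 0.0514 / 0.00322 = 6.879e+04.
Re > 4000 → turbulent. Relative roughness ε/D = 0.00132/0.0514 = 0.0257. Haaland: 1/√f = -1.8 log₁₀[(0.0257/3.7)^1.11 + 6.9/6.879e+04] = -1.8 log₁₀[0.00402 + 0.0001] = 4.294, so f = 0.05424.
Total minor-loss coefficient ΣK = 3·0.27 + 1·1 = 1.81.
ΔP = [f·L/D + ΣK]·(ρV²/2) = [0.05424·53.9/0.0514 + 1.81]·(1710·2.52²/2) = [56.88 + 1.81]·5430 = 3.187e+05 Pa.
Head loss h_f = ΔP/(ρg) = 3.187e+05/(1710·9.81) = 19.0 m.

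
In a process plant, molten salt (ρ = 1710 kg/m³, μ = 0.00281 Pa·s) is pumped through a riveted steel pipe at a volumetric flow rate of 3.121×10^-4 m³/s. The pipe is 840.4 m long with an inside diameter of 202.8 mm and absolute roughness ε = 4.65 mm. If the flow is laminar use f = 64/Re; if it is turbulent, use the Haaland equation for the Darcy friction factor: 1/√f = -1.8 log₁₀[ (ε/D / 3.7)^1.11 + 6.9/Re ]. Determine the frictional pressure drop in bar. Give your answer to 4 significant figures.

ΔP ≈ 1.775×10^-4 bar

Cross-sectional area A = πD²/4 = π(0.2028)²/4 = 0.0323 m²; mean velocity V = Q/A = 0.0003121/0.0323 = 0.009662 m/s.
Reynolds number Re = ρVD/μ = 1710 · 0.009662 · 0.2028 / 0.00281 = 1192.
Re < 2300 → laminar flow, so f = 64/Re = 64/1192 = 0.05367 (the turbulent correlation is not needed).
Darcy-Weisbach: ΔP = f(L/D)(ρV²/2) = 0.05367·(840.4/0.2028)·(1710·0.009662²/2) = 0.05367·4144·0.07982 = 17.75 Pa.
ΔP = 17.75 Pa = 1.775×10^-4 bar.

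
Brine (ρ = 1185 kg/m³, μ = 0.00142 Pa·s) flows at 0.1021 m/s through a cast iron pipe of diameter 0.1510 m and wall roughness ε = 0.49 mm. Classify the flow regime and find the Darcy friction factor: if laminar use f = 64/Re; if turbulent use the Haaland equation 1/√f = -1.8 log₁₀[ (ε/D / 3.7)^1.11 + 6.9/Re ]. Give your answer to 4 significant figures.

f ≈ 0.03369

Re = ρVD/μ = 1185·0.1021·0.151/0.00142 = 1.287e+04.
Re > 4000 → turbulent. ε/D = 0.00049/0.151 = 0.00325; Haaland: 1/√f = -1.8 log₁₀[0.000404 + 0.000536] = 5.448, so f = 0.03369.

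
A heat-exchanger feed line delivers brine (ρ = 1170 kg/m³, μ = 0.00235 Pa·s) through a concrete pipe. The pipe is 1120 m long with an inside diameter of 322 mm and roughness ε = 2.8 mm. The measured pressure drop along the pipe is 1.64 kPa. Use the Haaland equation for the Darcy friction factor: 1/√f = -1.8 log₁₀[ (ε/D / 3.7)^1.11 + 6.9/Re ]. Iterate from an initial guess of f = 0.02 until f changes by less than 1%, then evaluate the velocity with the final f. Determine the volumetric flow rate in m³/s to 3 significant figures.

Q ≈ 0.0117 m³/s

Rearranging Darcy-Weisbach: V = √(2·ΔP·D/(f·L·ρ)). With ε/D = 0.0028/0.322 = 0.0087, iterate starting from f = 0.02:
  f = 0.02 → V = √(2·1640·0.322/(0.02·1120·1170)) = 0.2007 m/s; Re = ρVD/μ = 3.218e+04; f → 0.03808
  f = 0.03808 → V = 0.1455 m/s; Re = 2.332e+04; f → 0.03873
  f = 0.03873 → V = 0.1443 m/s; Re = 2.313e+04; f → 0.03875
Converged (Δf/f < 1%). With the final f = 0.03875: V = √(2·1640·0.322/(0.03875·1120·1170)) = 0.1442 m/s.
Q = V·A = 0.1442·(π/4·0.322²) = 0.01174 m³/s = 0.0117 m³/s.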